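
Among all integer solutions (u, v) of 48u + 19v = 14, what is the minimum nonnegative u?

9

gcd(48, 19):
  48 = 2·19 + 10
  19 = 1·10 + 9
  10 = 1·9 + 1
  9 = 9·1
so gcd(48, 19) = 1.
1 divides 14, so solutions exist.
Back-substitute for Bézout coefficients:
  1 = 10 - 1·9
  ... = 48·(2) + 19·(-5)
Scale by 14/1 = 14: (u₀, v₀) = (28, -70).
General solution: u = 28 + 19t, v = -70 - 48t for integer t.
u ≥ 0: smallest is 28 mod 19 = 9 (at t = -1), with v = -22.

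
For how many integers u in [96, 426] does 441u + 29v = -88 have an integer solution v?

gcd(441, 29) = 1  (441 = 15×29 + 6, 29 = 4×6 + 5, 6 = 1×5 + 1, 5 = 5×1).
Back-substituting, 441×(5) + 29×(-76) = 1.
Scale by -88: particular solution (-440, 6688); reduce u mod 29: (24, -368).
General solution: u = 24 + 29t, v = -368 - 441t for integer t.
96 ≤ 24 + 29t ≤ 426 gives t ∈ [3, 13], which is 11 values.

11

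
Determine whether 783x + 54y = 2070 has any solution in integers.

no

gcd(783, 54) = 27  (783 = 14·54 + 27, 54 = 2·27).
27 does not divide 2070 (remainder 18), so no integer solutions.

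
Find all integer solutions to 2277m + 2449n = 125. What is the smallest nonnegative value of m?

640

gcd(2449, 2277):
  2449 = 1*2277 + 172
  2277 = 13*172 + 41
  172 = 4*41 + 8
  41 = 5*8 + 1
  8 = 8*1
so gcd(2449, 2277) = 1.
1 divides 125, so solutions exist.
Back-substitute for Bézout coefficients:
  1 = 41 - 5*8
  ... = 2277*(299) + 2449*(-278)
Scale by 125/1 = 125: (m₀, n₀) = (37375, -34750).
General solution: m = 37375 + 2449t, n = -34750 - 2277t for integer t.
m ≥ 0: smallest is 37375 mod 2449 = 640 (at t = -15), with n = -595.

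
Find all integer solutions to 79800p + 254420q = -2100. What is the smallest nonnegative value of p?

7030

gcd(254420, 79800) = 20.
20 divides -2100, so solutions exist.
By Bézout, 79800×(-2490) + 254420×(781) = 20.
Scale by -2100/20 = -105: (p₀, q₀) = (261450, -82005).
General solution: p = 261450 + 12721t, q = -82005 - 3990t for integer t.
p ≥ 0: smallest is 261450 mod 12721 = 7030 (at t = -20), with q = -2205.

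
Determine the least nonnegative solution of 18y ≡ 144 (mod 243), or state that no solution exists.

gcd(243, 18) = 9.
9 divides 144, so solutions exist.
By Bézout, 18*(-13) + 243*(1) = 9.
So 18*(-13) ≡ 9 (mod 243); multiply by 16: y ≡ -208 (mod 27).
Smallest nonnegative: y = -208 mod 27 = 8.

8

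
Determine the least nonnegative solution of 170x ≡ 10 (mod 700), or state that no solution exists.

33

gcd(700, 170) = 10  (700 = 4·170 + 20, 170 = 8·20 + 10, 20 = 2·10).
10 divides 10, so solutions exist.
Back-substituting, 170·(33) + 700·(-8) = 10.
So 170·(33) ≡ 10 (mod 700); multiply by 1: x ≡ 33 (mod 70).
Smallest nonnegative: x = 33 mod 70 = 33.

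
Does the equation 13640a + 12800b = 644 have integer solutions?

no

gcd(13640, 12800):
  13640 = 1*12800 + 840
  12800 = 15*840 + 200
  840 = 4*200 + 40
  200 = 5*40
so gcd(13640, 12800) = 40.
40 does not divide 644 (remainder 4), so no integer solutions.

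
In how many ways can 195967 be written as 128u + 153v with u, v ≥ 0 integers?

gcd(153, 128) = 1  (153 = 1·128 + 25, 128 = 5·25 + 3, 25 = 8·3 + 1, 3 = 3·1).
Back-substituting, 128·(-49) + 153·(41) = 1.
Scale by 195967: one solution is (-9602383, 8034647). Reduce u mod 153: (50, 1239).
General: u = 50 + 153t, v = 1239 - 128t.
u ≥ 0 ⇒ t ≥ 0; v ≥ 0 ⇒ t ≤ 9. So t ∈ [0, 9]: 10 solutions.

10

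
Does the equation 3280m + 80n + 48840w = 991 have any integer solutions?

no

gcd(3280, 80):
  3280 = 41×80
so gcd(3280, 80) = 80.
gcd(80, 48840) = 40.
40 does not divide 991 (remainder 31), so no integer solutions.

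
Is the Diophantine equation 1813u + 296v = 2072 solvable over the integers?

gcd(1813, 296) = 37.
37 divides 2072, so integer solutions exist.

yes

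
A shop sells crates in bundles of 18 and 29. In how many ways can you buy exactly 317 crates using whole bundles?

Need nonnegative integers with 18j + 29k = 317.
gcd(18, 29) = 1, and 18·(-8) + 29·(5) = 1.
So (j₀, k₀) = (-2536, 1585); general j = -2536 + 29t, k = 1585 - 18t.
j ≥ 0 ⇒ t ≥ 88; k ≥ 0 ⇒ t ≤ 88. That's 1 value of t.

1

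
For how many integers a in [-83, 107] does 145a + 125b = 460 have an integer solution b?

8

gcd(145, 125) = 5  (145 = 1×125 + 20, 125 = 6×20 + 5, 20 = 4×5).
Back-substituting, 145×(-6) + 125×(7) = 5.
Scale by 92: particular solution (-552, 644); reduce a mod 25: (23, -23).
General solution: a = 23 + 25t, b = -23 - 29t for integer t.
-83 ≤ 23 + 25t ≤ 107 gives t ∈ [-4, 3], which is 8 values.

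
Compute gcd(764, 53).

gcd(764, 53) = 1  (764 = 14×53 + 22, 53 = 2×22 + 9, 22 = 2×9 + 4, 9 = 2×4 + 1, 4 = 4×1).

1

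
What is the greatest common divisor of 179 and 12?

gcd(179, 12) = 1  (179 = 14·12 + 11, 12 = 1·11 + 1, 11 = 11·1).

1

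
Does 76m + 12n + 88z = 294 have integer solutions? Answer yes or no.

no

gcd(76, 12) = 4  (76 = 6·12 + 4, 12 = 3·4).
gcd(4, 88) = 4.
4 does not divide 294 (remainder 2), so no integer solutions.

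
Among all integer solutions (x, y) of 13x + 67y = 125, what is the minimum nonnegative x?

56

gcd(67, 13):
  67 = 5*13 + 2
  13 = 6*2 + 1
  2 = 2*1
so gcd(67, 13) = 1.
1 divides 125, so solutions exist.
Back-substitute for Bézout coefficients:
  1 = 13 - 6*2
  ... = 13*(31) + 67*(-6)
Scale by 125/1 = 125: (x₀, y₀) = (3875, -750).
General solution: x = 3875 + 67t, y = -750 - 13t for integer t.
x ≥ 0: smallest is 3875 mod 67 = 56 (at t = -57), with y = -9.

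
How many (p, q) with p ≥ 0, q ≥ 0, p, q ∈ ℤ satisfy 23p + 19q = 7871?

18

gcd(23, 19) = 1.
By Bézout, 23*(5) + 19*(-6) = 1.
One solution: (6, 407).
General: p = 6 + 19t, q = 407 - 23t.
p ≥ 0 ⇒ t ≥ 0; q ≥ 0 ⇒ t ≤ 17. So t ∈ [0, 17]: 18 solutions.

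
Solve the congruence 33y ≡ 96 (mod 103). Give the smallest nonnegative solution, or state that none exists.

31

gcd(103, 33) = 1.
1 divides 96, so solutions exist.
By Bézout, 33*(25) + 103*(-8) = 1.
So 33*(25) ≡ 1 (mod 103); multiply by 96: y ≡ 2400 (mod 103).
Smallest nonnegative: y = 2400 mod 103 = 31.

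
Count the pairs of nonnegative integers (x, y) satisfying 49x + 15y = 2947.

4

gcd(49, 15):
  49 = 3*15 + 4
  15 = 3*4 + 3
  4 = 1*3 + 1
  3 = 3*1
so gcd(49, 15) = 1.
Back-substitute for Bézout coefficients:
  1 = 4 - 1*3
  ... = 49*(4) + 15*(-13)
Scale by 2947: one solution is (11788, -38311). Reduce x mod 15: (13, 154).
General: x = 13 + 15t, y = 154 - 49t.
x ≥ 0 ⇒ t ≥ 0; y ≥ 0 ⇒ t ≤ 3. So t ∈ [0, 3]: 4 solutions.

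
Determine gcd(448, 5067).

1

gcd(5067, 448):
  5067 = 11·448 + 139
  448 = 3·139 + 31
  139 = 4·31 + 15
  31 = 2·15 + 1
  15 = 15·1
so gcd(5067, 448) = 1.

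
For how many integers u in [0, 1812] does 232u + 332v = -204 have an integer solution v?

gcd(332, 232) = 4  (332 = 1*232 + 100, 232 = 2*100 + 32, 100 = 3*32 + 4, 32 = 8*4).
Back-substituting, 232*(-10) + 332*(7) = 4.
Scale by -51: particular solution (510, -357); reduce u mod 83: (12, -9).
General solution: u = 12 + 83t, v = -9 - 58t for integer t.
0 ≤ 12 + 83t ≤ 1812 gives t ∈ [0, 21], which is 22 values.

22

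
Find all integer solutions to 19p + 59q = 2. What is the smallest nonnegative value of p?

gcd(59, 19) = 1  (59 = 3×19 + 2, 19 = 9×2 + 1, 2 = 2×1).
1 divides 2, so solutions exist.
Back-substituting, 19×(28) + 59×(-9) = 1.
Scale by 2/1 = 2: (p₀, q₀) = (56, -18).
General solution: p = 56 + 59t, q = -18 - 19t for integer t.
p ≥ 0: smallest is 56 mod 59 = 56 (at t = 0), with q = -18.

56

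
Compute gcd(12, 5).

gcd(12, 5):
  12 = 2·5 + 2
  5 = 2·2 + 1
  2 = 2·1
so gcd(12, 5) = 1.

1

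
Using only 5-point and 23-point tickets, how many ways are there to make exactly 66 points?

Need nonnegative integers with 5j + 23k = 66.
gcd(5, 23) = 1, and 5·(-9) + 23·(2) = 1.
So (j₀, k₀) = (-594, 132); general j = -594 + 23t, k = 132 - 5t.
j ≥ 0 ⇒ t ≥ 26; k ≥ 0 ⇒ t ≤ 26. That's 1 value of t.

1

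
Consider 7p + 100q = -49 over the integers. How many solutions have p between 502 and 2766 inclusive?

gcd(100, 7):
  100 = 14×7 + 2
  7 = 3×2 + 1
  2 = 2×1
so gcd(100, 7) = 1.
Back-substitute for Bézout coefficients:
  1 = 7 - 3×2
  ... = 7×(43) + 100×(-3)
Scale by -49: particular solution (-2107, 147); reduce p mod 100: (93, -7).
General solution: p = 93 + 100t, q = -7 - 7t for integer t.
502 ≤ 93 + 100t ≤ 2766 gives t ∈ [5, 26], which is 22 values.

22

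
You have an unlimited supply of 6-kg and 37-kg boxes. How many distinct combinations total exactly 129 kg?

1

Need nonnegative integers with 6j + 37k = 129.
gcd(6, 37) = 1, and 6·(-6) + 37·(1) = 1.
So (j₀, k₀) = (-774, 129); general j = -774 + 37t, k = 129 - 6t.
j ≥ 0 ⇒ t ≥ 21; k ≥ 0 ⇒ t ≤ 21. That's 1 value of t.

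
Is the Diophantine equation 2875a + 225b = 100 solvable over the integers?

yes

gcd(2875, 225) = 25  (2875 = 12×225 + 175, 225 = 1×175 + 50, 175 = 3×50 + 25, 50 = 2×25).
25 divides 100, so integer solutions exist.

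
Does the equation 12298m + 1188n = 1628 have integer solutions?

yes

gcd(12298, 1188) = 22.
22 divides 1628, so integer solutions exist.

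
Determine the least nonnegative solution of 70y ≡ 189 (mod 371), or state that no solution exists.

gcd(371, 70) = 7  (371 = 5·70 + 21, 70 = 3·21 + 7, 21 = 3·7).
7 divides 189, so solutions exist.
Back-substituting, 70·(16) + 371·(-3) = 7.
So 70·(16) ≡ 7 (mod 371); multiply by 27: y ≡ 432 (mod 53).
Smallest nonnegative: y = 432 mod 53 = 8.

8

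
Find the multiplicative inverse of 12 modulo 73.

gcd(73, 12) = 1.
By Bézout, 12·(-6) + 73·(1) = 1.
So 12·-6 ≡ 1 (mod 73), and -6 mod 73 = 67.

67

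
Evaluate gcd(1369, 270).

gcd(1369, 270) = 1  (1369 = 5×270 + 19, 270 = 14×19 + 4, 19 = 4×4 + 3, 4 = 1×3 + 1, 3 = 3×1).

1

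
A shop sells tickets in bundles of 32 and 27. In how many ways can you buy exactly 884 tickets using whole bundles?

Need nonnegative integers with 32j + 27k = 884.
gcd(32, 27) = 1, and 32·(11) + 27·(-13) = 1.
So (j₀, k₀) = (9724, -11492); general j = 9724 + 27t, k = -11492 - 32t.
j ≥ 0 ⇒ t ≥ -360; k ≥ 0 ⇒ t ≤ -360. That's 1 value of t.

1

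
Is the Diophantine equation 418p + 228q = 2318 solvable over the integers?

yes

gcd(418, 228) = 38  (418 = 1·228 + 190, 228 = 1·190 + 38, 190 = 5·38).
38 divides 2318, so integer solutions exist.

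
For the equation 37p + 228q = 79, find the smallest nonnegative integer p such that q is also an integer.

gcd(228, 37) = 1.
1 divides 79, so solutions exist.
By Bézout, 37·(37) + 228·(-6) = 1.
Scale by 79/1 = 79: (p₀, q₀) = (2923, -474).
General solution: p = 2923 + 228t, q = -474 - 37t for integer t.
p ≥ 0: smallest is 2923 mod 228 = 187 (at t = -12), with q = -30.

187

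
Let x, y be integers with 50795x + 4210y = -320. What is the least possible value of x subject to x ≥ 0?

106

gcd(50795, 4210) = 5.
5 divides -320, so solutions exist.
By Bézout, 50795·(-199) + 4210·(2401) = 5.
Scale by -320/5 = -64: (x₀, y₀) = (12736, -153664).
General solution: x = 12736 + 842t, y = -153664 - 10159t for integer t.
x ≥ 0: smallest is 12736 mod 842 = 106 (at t = -15), with y = -1279.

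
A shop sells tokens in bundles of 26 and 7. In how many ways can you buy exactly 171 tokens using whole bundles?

Need nonnegative integers with 26j + 7k = 171.
gcd(26, 7) = 1, and 26·(3) + 7·(-11) = 1.
So (j₀, k₀) = (513, -1881); general j = 513 + 7t, k = -1881 - 26t.
j ≥ 0 ⇒ t ≥ -73; k ≥ 0 ⇒ t ≤ -73. That's 1 value of t.

1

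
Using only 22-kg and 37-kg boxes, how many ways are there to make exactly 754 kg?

1

Need nonnegative integers with 22j + 37k = 754.
gcd(22, 37) = 1, and 22·(-5) + 37·(3) = 1.
So (j₀, k₀) = (-3770, 2262); general j = -3770 + 37t, k = 2262 - 22t.
j ≥ 0 ⇒ t ≥ 102; k ≥ 0 ⇒ t ≤ 102. That's 1 value of t.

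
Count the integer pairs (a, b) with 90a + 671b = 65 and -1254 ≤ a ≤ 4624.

8

gcd(671, 90) = 1.
By Bézout, 90·(-82) + 671·(11) = 1.
Particular solution: (38, -5).
General solution: a = 38 + 671t, b = -5 - 90t for integer t.
-1254 ≤ 38 + 671t ≤ 4624 gives t ∈ [-1, 6], which is 8 values.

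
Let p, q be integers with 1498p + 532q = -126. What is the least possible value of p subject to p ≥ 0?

gcd(1498, 532) = 14.
14 divides -126, so solutions exist.
By Bézout, 1498*(-11) + 532*(31) = 14.
Scale by -126/14 = -9: (p₀, q₀) = (99, -279).
General solution: p = 99 + 38t, q = -279 - 107t for integer t.
p ≥ 0: smallest is 99 mod 38 = 23 (at t = -2), with q = -65.

23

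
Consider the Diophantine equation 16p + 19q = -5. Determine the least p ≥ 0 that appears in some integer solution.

gcd(19, 16) = 1.
1 divides -5, so solutions exist.
By Bézout, 16*(6) + 19*(-5) = 1.
Scale by -5/1 = -5: (p₀, q₀) = (-30, 25).
General solution: p = -30 + 19t, q = 25 - 16t for integer t.
p ≥ 0: smallest is -30 mod 19 = 8 (at t = 2), with q = -7.

8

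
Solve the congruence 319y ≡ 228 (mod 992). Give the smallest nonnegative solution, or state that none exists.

gcd(992, 319) = 1.
1 divides 228, so solutions exist.
By Bézout, 319×(255) + 992×(-82) = 1.
So 319×(255) ≡ 1 (mod 992); multiply by 228: y ≡ 58140 (mod 992).
Smallest nonnegative: y = 58140 mod 992 = 604.

604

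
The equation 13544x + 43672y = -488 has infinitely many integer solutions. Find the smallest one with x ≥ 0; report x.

4066

gcd(43672, 13544) = 8  (43672 = 3·13544 + 3040, 13544 = 4·3040 + 1384, 3040 = 2·1384 + 272, 1384 = 5·272 + 24, 272 = 11·24 + 8, 24 = 3·8).
8 divides -488, so solutions exist.
Back-substituting, 13544·(-1767) + 43672·(548) = 8.
Scale by -488/8 = -61: (x₀, y₀) = (107787, -33428).
General solution: x = 107787 + 5459t, y = -33428 - 1693t for integer t.
x ≥ 0: smallest is 107787 mod 5459 = 4066 (at t = -19), with y = -1261.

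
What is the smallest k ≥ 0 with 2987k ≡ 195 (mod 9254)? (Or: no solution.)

gcd(9254, 2987):
  9254 = 3*2987 + 293
  2987 = 10*293 + 57
  293 = 5*57 + 8
  57 = 7*8 + 1
  8 = 8*1
so gcd(9254, 2987) = 1.
1 divides 195, so solutions exist.
Back-substitute for Bézout coefficients:
  1 = 57 - 7*8
  ... = 2987*(1137) + 9254*(-367)
So 2987*(1137) ≡ 1 (mod 9254); multiply by 195: k ≡ 221715 (mod 9254).
Smallest nonnegative: k = 221715 mod 9254 = 8873.

8873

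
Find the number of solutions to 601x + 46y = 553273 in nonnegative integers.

gcd(601, 46):
  601 = 13×46 + 3
  46 = 15×3 + 1
  3 = 3×1
so gcd(601, 46) = 1.
Back-substitute for Bézout coefficients:
  1 = 46 - 15×3
  ... = 601×(-15) + 46×(196)
Scale by 553273: one solution is (-8299095, 108441508). Reduce x mod 46: (41, 11492).
General: x = 41 + 46t, y = 11492 - 601t.
x ≥ 0 ⇒ t ≥ 0; y ≥ 0 ⇒ t ≤ 19. So t ∈ [0, 19]: 20 solutions.

20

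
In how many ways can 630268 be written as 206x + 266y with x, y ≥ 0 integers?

23

gcd(266, 206) = 2.
By Bézout, 206·(31) + 266·(-24) = 2.
One solution: (38, 2340).
General: x = 38 + 133t, y = 2340 - 103t.
x ≥ 0 ⇒ t ≥ 0; y ≥ 0 ⇒ t ≤ 22. So t ∈ [0, 22]: 23 solutions.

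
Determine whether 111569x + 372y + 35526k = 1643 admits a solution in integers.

gcd(111569, 372):
  111569 = 299×372 + 341
  372 = 1×341 + 31
  341 = 11×31
so gcd(111569, 372) = 31.
gcd(31, 35526) = 31.
31 divides 1643, so integer solutions exist.

yes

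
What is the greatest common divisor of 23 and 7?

1

gcd(23, 7):
  23 = 3·7 + 2
  7 = 3·2 + 1
  2 = 2·1
so gcd(23, 7) = 1.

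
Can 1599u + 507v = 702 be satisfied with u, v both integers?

gcd(1599, 507) = 39  (1599 = 3*507 + 78, 507 = 6*78 + 39, 78 = 2*39).
39 divides 702, so integer solutions exist.

yes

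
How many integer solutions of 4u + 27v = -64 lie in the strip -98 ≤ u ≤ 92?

gcd(27, 4):
  27 = 6*4 + 3
  4 = 1*3 + 1
  3 = 3*1
so gcd(27, 4) = 1.
Back-substitute for Bézout coefficients:
  1 = 4 - 1*3
  ... = 4*(7) + 27*(-1)
Scale by -64: particular solution (-448, 64); reduce u mod 27: (11, -4).
General solution: u = 11 + 27t, v = -4 - 4t for integer t.
-98 ≤ 11 + 27t ≤ 92 gives t ∈ [-4, 3], which is 8 values.

8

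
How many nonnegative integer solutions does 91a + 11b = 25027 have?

gcd(91, 11) = 1.
By Bézout, 91*(4) + 11*(-33) = 1.
One solution: (8, 2209).
General: a = 8 + 11t, b = 2209 - 91t.
a ≥ 0 ⇒ t ≥ 0; b ≥ 0 ⇒ t ≤ 24. So t ∈ [0, 24]: 25 solutions.

25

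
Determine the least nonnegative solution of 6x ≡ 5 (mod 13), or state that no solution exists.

gcd(13, 6) = 1.
1 divides 5, so solutions exist.
By Bézout, 6·(-2) + 13·(1) = 1.
So 6·(-2) ≡ 1 (mod 13); multiply by 5: x ≡ -10 (mod 13).
Smallest nonnegative: x = -10 mod 13 = 3.

3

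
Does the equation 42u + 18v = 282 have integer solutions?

gcd(42, 18):
  42 = 2·18 + 6
  18 = 3·6
so gcd(42, 18) = 6.
6 divides 282, so integer solutions exist.

yes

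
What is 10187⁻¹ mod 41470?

gcd(41470, 10187) = 1  (41470 = 4×10187 + 722, 10187 = 14×722 + 79, 722 = 9×79 + 11, 79 = 7×11 + 2, 11 = 5×2 + 1, 2 = 2×1).
Back-substituting, 10187×(-18897) + 41470×(4642) = 1.
So 10187×-18897 ≡ 1 (mod 41470), and -18897 mod 41470 = 22573.

22573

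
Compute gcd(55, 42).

gcd(55, 42) = 1  (55 = 1*42 + 13, 42 = 3*13 + 3, 13 = 4*3 + 1, 3 = 3*1).

1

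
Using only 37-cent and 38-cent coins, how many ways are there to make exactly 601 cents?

Need nonnegative integers with 37j + 38k = 601.
gcd(37, 38) = 1, and 37·(-1) + 38·(1) = 1.
So (j₀, k₀) = (-601, 601); general j = -601 + 38t, k = 601 - 37t.
j ≥ 0 ⇒ t ≥ 16; k ≥ 0 ⇒ t ≤ 16. That's 1 value of t.

1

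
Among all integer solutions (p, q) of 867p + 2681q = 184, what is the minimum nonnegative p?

gcd(2681, 867):
  2681 = 3*867 + 80
  867 = 10*80 + 67
  80 = 1*67 + 13
  67 = 5*13 + 2
  13 = 6*2 + 1
  2 = 2*1
so gcd(2681, 867) = 1.
1 divides 184, so solutions exist.
Back-substitute for Bézout coefficients:
  1 = 13 - 6*2
  ... = 867*(-1240) + 2681*(401)
Scale by 184/1 = 184: (p₀, q₀) = (-228160, 73784).
General solution: p = -228160 + 2681t, q = 73784 - 867t for integer t.
p ≥ 0: smallest is -228160 mod 2681 = 2406 (at t = 86), with q = -778.

2406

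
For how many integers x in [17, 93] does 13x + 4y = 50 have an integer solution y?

gcd(13, 4):
  13 = 3*4 + 1
  4 = 4*1
so gcd(13, 4) = 1.
Back-substitute for Bézout coefficients:
  1 = 13 - 3*4
  ... = 13*(1) + 4*(-3)
Scale by 50: particular solution (50, -150); reduce x mod 4: (2, 6).
General solution: x = 2 + 4t, y = 6 - 13t for integer t.
17 ≤ 2 + 4t ≤ 93 gives t ∈ [4, 22], which is 19 values.

19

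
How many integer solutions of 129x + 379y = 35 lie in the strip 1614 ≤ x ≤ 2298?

2

gcd(379, 129) = 1.
By Bézout, 129*(-47) + 379*(16) = 1.
Particular solution: (250, -85).
General solution: x = 250 + 379t, y = -85 - 129t for integer t.
1614 ≤ 250 + 379t ≤ 2298 gives t ∈ [4, 5], which is 2 values.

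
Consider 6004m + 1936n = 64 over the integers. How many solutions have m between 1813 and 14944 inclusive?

27

gcd(6004, 1936) = 4  (6004 = 3×1936 + 196, 1936 = 9×196 + 172, 196 = 1×172 + 24, 172 = 7×24 + 4, 24 = 6×4).
Back-substituting, 6004×(-79) + 1936×(245) = 4.
Scale by 16: particular solution (-1264, 3920); reduce m mod 484: (188, -583).
General solution: m = 188 + 484t, n = -583 - 1501t for integer t.
1813 ≤ 188 + 484t ≤ 14944 gives t ∈ [4, 30], which is 27 values.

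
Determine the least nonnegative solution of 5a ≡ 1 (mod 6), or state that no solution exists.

gcd(6, 5) = 1.
1 divides 1, so solutions exist.
By Bézout, 5×(-1) + 6×(1) = 1.
So 5×(-1) ≡ 1 (mod 6); multiply by 1: a ≡ -1 (mod 6).
Smallest nonnegative: a = -1 mod 6 = 5.

5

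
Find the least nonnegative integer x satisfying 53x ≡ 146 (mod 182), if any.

gcd(182, 53):
  182 = 3×53 + 23
  53 = 2×23 + 7
  23 = 3×7 + 2
  7 = 3×2 + 1
  2 = 2×1
so gcd(182, 53) = 1.
1 divides 146, so solutions exist.
Back-substitute for Bézout coefficients:
  1 = 7 - 3×2
  ... = 53×(79) + 182×(-23)
So 53×(79) ≡ 1 (mod 182); multiply by 146: x ≡ 11534 (mod 182).
Smallest nonnegative: x = 11534 mod 182 = 68.

68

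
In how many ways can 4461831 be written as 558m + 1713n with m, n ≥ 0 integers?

gcd(1713, 558) = 3.
By Bézout, 558*(-132) + 1713*(43) = 3.
One solution: (85, 2577).
General: m = 85 + 571t, n = 2577 - 186t.
m ≥ 0 ⇒ t ≥ 0; n ≥ 0 ⇒ t ≤ 13. So t ∈ [0, 13]: 14 solutions.

14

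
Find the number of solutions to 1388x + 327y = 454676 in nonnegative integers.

1

gcd(1388, 327) = 1.
By Bézout, 1388×(-94) + 327×(399) = 1.
One solution: (10, 1348).
General: x = 10 + 327t, y = 1348 - 1388t.
x ≥ 0 ⇒ t ≥ 0; y ≥ 0 ⇒ t ≤ 0. So t ∈ [0, 0]: 1 solution.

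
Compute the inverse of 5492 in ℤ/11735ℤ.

9438

gcd(11735, 5492):
  11735 = 2·5492 + 751
  5492 = 7·751 + 235
  751 = 3·235 + 46
  235 = 5·46 + 5
  46 = 9·5 + 1
  5 = 5·1
so gcd(11735, 5492) = 1.
Back-substitute for Bézout coefficients:
  1 = 46 - 9·5
  ... = 5492·(-2297) + 11735·(1075)
So 5492·-2297 ≡ 1 (mod 11735), and -2297 mod 11735 = 9438.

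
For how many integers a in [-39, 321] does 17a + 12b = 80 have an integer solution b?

gcd(17, 12) = 1.
By Bézout, 17·(5) + 12·(-7) = 1.
Particular solution: (4, 1).
General solution: a = 4 + 12t, b = 1 - 17t for integer t.
-39 ≤ 4 + 12t ≤ 321 gives t ∈ [-3, 26], which is 30 values.

30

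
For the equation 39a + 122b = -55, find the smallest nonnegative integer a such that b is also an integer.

gcd(122, 39):
  122 = 3×39 + 5
  39 = 7×5 + 4
  5 = 1×4 + 1
  4 = 4×1
so gcd(122, 39) = 1.
1 divides -55, so solutions exist.
Back-substitute for Bézout coefficients:
  1 = 5 - 1×4
  ... = 39×(-25) + 122×(8)
Scale by -55/1 = -55: (a₀, b₀) = (1375, -440).
General solution: a = 1375 + 122t, b = -440 - 39t for integer t.
a ≥ 0: smallest is 1375 mod 122 = 33 (at t = -11), with b = -11.

33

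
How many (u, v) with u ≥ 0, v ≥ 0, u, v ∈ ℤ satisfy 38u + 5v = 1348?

7

gcd(38, 5) = 1.
By Bézout, 38·(2) + 5·(-15) = 1.
One solution: (1, 262).
General: u = 1 + 5t, v = 262 - 38t.
u ≥ 0 ⇒ t ≥ 0; v ≥ 0 ⇒ t ≤ 6. So t ∈ [0, 6]: 7 solutions.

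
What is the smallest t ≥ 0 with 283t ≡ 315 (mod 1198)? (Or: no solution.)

gcd(1198, 283) = 1  (1198 = 4*283 + 66, 283 = 4*66 + 19, 66 = 3*19 + 9, 19 = 2*9 + 1, 9 = 9*1).
1 divides 315, so solutions exist.
Back-substituting, 283*(127) + 1198*(-30) = 1.
So 283*(127) ≡ 1 (mod 1198); multiply by 315: t ≡ 40005 (mod 1198).
Smallest nonnegative: t = 40005 mod 1198 = 471.

471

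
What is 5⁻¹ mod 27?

gcd(27, 5):
  27 = 5×5 + 2
  5 = 2×2 + 1
  2 = 2×1
so gcd(27, 5) = 1.
Back-substitute for Bézout coefficients:
  1 = 5 - 2×2
  ... = 5×(11) + 27×(-2)
So 5×11 ≡ 1 (mod 27), and 11 mod 27 = 11.

11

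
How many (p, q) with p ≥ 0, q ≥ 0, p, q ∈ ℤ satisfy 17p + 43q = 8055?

gcd(43, 17) = 1  (43 = 2·17 + 9, 17 = 1·9 + 8, 9 = 1·8 + 1, 8 = 8·1).
Back-substituting, 17·(-5) + 43·(2) = 1.
Scale by 8055: one solution is (-40275, 16110). Reduce p mod 43: (16, 181).
General: p = 16 + 43t, q = 181 - 17t.
p ≥ 0 ⇒ t ≥ 0; q ≥ 0 ⇒ t ≤ 10. So t ∈ [0, 10]: 11 solutions.

11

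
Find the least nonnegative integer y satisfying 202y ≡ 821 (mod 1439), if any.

1094

gcd(1439, 202) = 1.
1 divides 821, so solutions exist.
By Bézout, 202×(-691) + 1439×(97) = 1.
So 202×(-691) ≡ 1 (mod 1439); multiply by 821: y ≡ -567311 (mod 1439).
Smallest nonnegative: y = -567311 mod 1439 = 1094.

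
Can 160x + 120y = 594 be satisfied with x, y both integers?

no

gcd(160, 120) = 40.
40 does not divide 594 (remainder 34), so no integer solutions.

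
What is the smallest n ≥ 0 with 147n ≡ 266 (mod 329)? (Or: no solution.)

13

gcd(329, 147):
  329 = 2·147 + 35
  147 = 4·35 + 7
  35 = 5·7
so gcd(329, 147) = 7.
7 divides 266, so solutions exist.
Back-substitute for Bézout coefficients:
  7 = 147 - 4·35
  ... = 147·(9) + 329·(-4)
So 147·(9) ≡ 7 (mod 329); multiply by 38: n ≡ 342 (mod 47).
Smallest nonnegative: n = 342 mod 47 = 13.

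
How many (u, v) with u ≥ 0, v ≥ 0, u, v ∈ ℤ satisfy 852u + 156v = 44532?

4

gcd(852, 156) = 12  (852 = 5×156 + 72, 156 = 2×72 + 12, 72 = 6×12).
Back-substituting, 852×(-2) + 156×(11) = 12.
Scale by 3711: one solution is (-7422, 40821). Reduce u mod 13: (1, 280).
General: u = 1 + 13t, v = 280 - 71t.
u ≥ 0 ⇒ t ≥ 0; v ≥ 0 ⇒ t ≤ 3. So t ∈ [0, 3]: 4 solutions.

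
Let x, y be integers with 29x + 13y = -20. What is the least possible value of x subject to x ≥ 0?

2

gcd(29, 13) = 1  (29 = 2*13 + 3, 13 = 4*3 + 1, 3 = 3*1).
1 divides -20, so solutions exist.
Back-substituting, 29*(-4) + 13*(9) = 1.
Scale by -20/1 = -20: (x₀, y₀) = (80, -180).
General solution: x = 80 + 13t, y = -180 - 29t for integer t.
x ≥ 0: smallest is 80 mod 13 = 2 (at t = -6), with y = -6.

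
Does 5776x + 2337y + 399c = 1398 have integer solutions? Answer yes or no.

gcd(5776, 2337):
  5776 = 2*2337 + 1102
  2337 = 2*1102 + 133
  1102 = 8*133 + 38
  133 = 3*38 + 19
  38 = 2*19
so gcd(5776, 2337) = 19.
gcd(19, 399) = 19.
19 does not divide 1398 (remainder 11), so no integer solutions.

no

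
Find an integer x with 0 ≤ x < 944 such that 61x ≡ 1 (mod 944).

gcd(944, 61) = 1.
By Bézout, 61*(325) + 944*(-21) = 1.
So 61*325 ≡ 1 (mod 944), and 325 mod 944 = 325.

325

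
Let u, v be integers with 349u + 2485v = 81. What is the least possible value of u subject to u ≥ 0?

gcd(2485, 349) = 1.
1 divides 81, so solutions exist.
By Bézout, 349*(769) + 2485*(-108) = 1.
Scale by 81/1 = 81: (u₀, v₀) = (62289, -8748).
General solution: u = 62289 + 2485t, v = -8748 - 349t for integer t.
u ≥ 0: smallest is 62289 mod 2485 = 164 (at t = -25), with v = -23.

164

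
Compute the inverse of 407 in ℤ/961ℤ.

gcd(961, 407) = 1.
By Bézout, 407*(-85) + 961*(36) = 1.
So 407*-85 ≡ 1 (mod 961), and -85 mod 961 = 876.

876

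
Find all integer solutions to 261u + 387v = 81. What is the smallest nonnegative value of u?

gcd(387, 261):
  387 = 1*261 + 126
  261 = 2*126 + 9
  126 = 14*9
so gcd(387, 261) = 9.
9 divides 81, so solutions exist.
Back-substitute for Bézout coefficients:
  9 = 261 - 2*126
  ... = 261*(3) + 387*(-2)
Scale by 81/9 = 9: (u₀, v₀) = (27, -18).
General solution: u = 27 + 43t, v = -18 - 29t for integer t.
u ≥ 0: smallest is 27 mod 43 = 27 (at t = 0), with v = -18.

27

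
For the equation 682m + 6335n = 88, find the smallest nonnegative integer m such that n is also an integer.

gcd(6335, 682):
  6335 = 9·682 + 197
  682 = 3·197 + 91
  197 = 2·91 + 15
  91 = 6·15 + 1
  15 = 15·1
so gcd(6335, 682) = 1.
1 divides 88, so solutions exist.
Back-substitute for Bézout coefficients:
  1 = 91 - 6·15
  ... = 682·(418) + 6335·(-45)
Scale by 88/1 = 88: (m₀, n₀) = (36784, -3960).
General solution: m = 36784 + 6335t, n = -3960 - 682t for integer t.
m ≥ 0: smallest is 36784 mod 6335 = 5109 (at t = -5), with n = -550.

5109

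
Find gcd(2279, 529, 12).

1

gcd(2279, 529) = 1  (2279 = 4*529 + 163, 529 = 3*163 + 40, 163 = 4*40 + 3, 40 = 13*3 + 1, 3 = 3*1).
gcd(1, 12) = 1.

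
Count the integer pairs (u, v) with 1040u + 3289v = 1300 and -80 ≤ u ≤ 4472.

18

gcd(3289, 1040):
  3289 = 3×1040 + 169
  1040 = 6×169 + 26
  169 = 6×26 + 13
  26 = 2×13
so gcd(3289, 1040) = 13.
Back-substitute for Bézout coefficients:
  13 = 169 - 6×26
  ... = 1040×(-117) + 3289×(37)
Scale by 100: particular solution (-11700, 3700); reduce u mod 253: (191, -60).
General solution: u = 191 + 253t, v = -60 - 80t for integer t.
-80 ≤ 191 + 253t ≤ 4472 gives t ∈ [-1, 16], which is 18 values.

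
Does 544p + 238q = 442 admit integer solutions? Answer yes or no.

yes

gcd(544, 238) = 34.
34 divides 442, so integer solutions exist.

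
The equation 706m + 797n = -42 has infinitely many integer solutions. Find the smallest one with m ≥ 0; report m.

gcd(797, 706) = 1.
1 divides -42, so solutions exist.
By Bézout, 706*(-254) + 797*(225) = 1.
Scale by -42/1 = -42: (m₀, n₀) = (10668, -9450).
General solution: m = 10668 + 797t, n = -9450 - 706t for integer t.
m ≥ 0: smallest is 10668 mod 797 = 307 (at t = -13), with n = -272.

307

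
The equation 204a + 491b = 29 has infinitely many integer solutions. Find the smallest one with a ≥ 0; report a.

301

gcd(491, 204) = 1.
1 divides 29, so solutions exist.
By Bézout, 204*(-142) + 491*(59) = 1.
Scale by 29/1 = 29: (a₀, b₀) = (-4118, 1711).
General solution: a = -4118 + 491t, b = 1711 - 204t for integer t.
a ≥ 0: smallest is -4118 mod 491 = 301 (at t = 9), with b = -125.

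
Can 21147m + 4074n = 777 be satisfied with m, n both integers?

yes

gcd(21147, 4074) = 21  (21147 = 5*4074 + 777, 4074 = 5*777 + 189, 777 = 4*189 + 21, 189 = 9*21).
21 divides 777, so integer solutions exist.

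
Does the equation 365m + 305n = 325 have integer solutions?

yes

gcd(365, 305) = 5  (365 = 1×305 + 60, 305 = 5×60 + 5, 60 = 12×5).
5 divides 325, so integer solutions exist.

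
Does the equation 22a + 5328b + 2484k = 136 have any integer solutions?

gcd(5328, 22) = 2.
gcd(2, 2484) = 2.
2 divides 136, so integer solutions exist.

yes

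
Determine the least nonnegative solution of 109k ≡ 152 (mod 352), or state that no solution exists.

24

gcd(352, 109):
  352 = 3*109 + 25
  109 = 4*25 + 9
  25 = 2*9 + 7
  9 = 1*7 + 2
  7 = 3*2 + 1
  2 = 2*1
so gcd(352, 109) = 1.
1 divides 152, so solutions exist.
Back-substitute for Bézout coefficients:
  1 = 7 - 3*2
  ... = 109*(-155) + 352*(48)
So 109*(-155) ≡ 1 (mod 352); multiply by 152: k ≡ -23560 (mod 352).
Smallest nonnegative: k = -23560 mod 352 = 24.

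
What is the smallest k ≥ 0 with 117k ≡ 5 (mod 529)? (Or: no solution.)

gcd(529, 117) = 1  (529 = 4×117 + 61, 117 = 1×61 + 56, 61 = 1×56 + 5, 56 = 11×5 + 1, 5 = 5×1).
1 divides 5, so solutions exist.
Back-substituting, 117×(104) + 529×(-23) = 1.
So 117×(104) ≡ 1 (mod 529); multiply by 5: k ≡ 520 (mod 529).
Smallest nonnegative: k = 520 mod 529 = 520.

520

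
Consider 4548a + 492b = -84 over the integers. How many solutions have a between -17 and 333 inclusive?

9

gcd(4548, 492) = 12  (4548 = 9·492 + 120, 492 = 4·120 + 12, 120 = 10·12).
Back-substituting, 4548·(-4) + 492·(37) = 12.
Scale by -7: particular solution (28, -259); reduce a mod 41: (28, -259).
General solution: a = 28 + 41t, b = -259 - 379t for integer t.
-17 ≤ 28 + 41t ≤ 333 gives t ∈ [-1, 7], which is 9 values.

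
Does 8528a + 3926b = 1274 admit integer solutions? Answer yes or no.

gcd(8528, 3926) = 26  (8528 = 2·3926 + 676, 3926 = 5·676 + 546, 676 = 1·546 + 130, 546 = 4·130 + 26, 130 = 5·26).
26 divides 1274, so integer solutions exist.

yes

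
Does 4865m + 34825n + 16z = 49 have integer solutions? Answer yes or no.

gcd(34825, 4865) = 35  (34825 = 7·4865 + 770, 4865 = 6·770 + 245, 770 = 3·245 + 35, 245 = 7·35).
gcd(35, 16) = 1.
1 divides 49, so integer solutions exist.

yes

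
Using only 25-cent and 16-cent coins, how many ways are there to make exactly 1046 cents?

3

Need nonnegative integers with 25j + 16k = 1046.
gcd(25, 16) = 1, and 25·(-7) + 16·(11) = 1.
So (j₀, k₀) = (-7322, 11506); general j = -7322 + 16t, k = 11506 - 25t.
j ≥ 0 ⇒ t ≥ 458; k ≥ 0 ⇒ t ≤ 460. That's 3 values of t.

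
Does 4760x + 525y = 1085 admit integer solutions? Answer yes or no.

yes

gcd(4760, 525) = 35.
35 divides 1085, so integer solutions exist.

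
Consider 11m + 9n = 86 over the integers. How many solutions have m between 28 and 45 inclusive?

2

gcd(11, 9):
  11 = 1×9 + 2
  9 = 4×2 + 1
  2 = 2×1
so gcd(11, 9) = 1.
Back-substitute for Bézout coefficients:
  1 = 9 - 4×2
  ... = 11×(-4) + 9×(5)
Scale by 86: particular solution (-344, 430); reduce m mod 9: (7, 1).
General solution: m = 7 + 9t, n = 1 - 11t for integer t.
28 ≤ 7 + 9t ≤ 45 gives t ∈ [3, 4], which is 2 values.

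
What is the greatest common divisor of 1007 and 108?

1

gcd(1007, 108):
  1007 = 9*108 + 35
  108 = 3*35 + 3
  35 = 11*3 + 2
  3 = 1*2 + 1
  2 = 2*1
so gcd(1007, 108) = 1.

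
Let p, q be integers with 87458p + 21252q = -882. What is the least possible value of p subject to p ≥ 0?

gcd(87458, 21252) = 14  (87458 = 4·21252 + 2450, 21252 = 8·2450 + 1652, 2450 = 1·1652 + 798, 1652 = 2·798 + 56, 798 = 14·56 + 14, 56 = 4·14).
14 divides -882, so solutions exist.
Back-substituting, 87458·(373) + 21252·(-1535) = 14.
Scale by -882/14 = -63: (p₀, q₀) = (-23499, 96705).
General solution: p = -23499 + 1518t, q = 96705 - 6247t for integer t.
p ≥ 0: smallest is -23499 mod 1518 = 789 (at t = 16), with q = -3247.

789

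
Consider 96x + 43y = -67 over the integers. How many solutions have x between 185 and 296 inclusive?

3

gcd(96, 43) = 1.
By Bézout, 96×(13) + 43×(-29) = 1.
Particular solution: (32, -73).
General solution: x = 32 + 43t, y = -73 - 96t for integer t.
185 ≤ 32 + 43t ≤ 296 gives t ∈ [4, 6], which is 3 values.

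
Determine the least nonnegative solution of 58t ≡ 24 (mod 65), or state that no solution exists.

43

gcd(65, 58) = 1.
1 divides 24, so solutions exist.
By Bézout, 58·(-28) + 65·(25) = 1.
So 58·(-28) ≡ 1 (mod 65); multiply by 24: t ≡ -672 (mod 65).
Smallest nonnegative: t = -672 mod 65 = 43.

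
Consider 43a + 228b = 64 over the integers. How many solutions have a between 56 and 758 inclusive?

gcd(228, 43) = 1  (228 = 5·43 + 13, 43 = 3·13 + 4, 13 = 3·4 + 1, 4 = 4·1).
Back-substituting, 43·(-53) + 228·(10) = 1.
Scale by 64: particular solution (-3392, 640); reduce a mod 228: (28, -5).
General solution: a = 28 + 228t, b = -5 - 43t for integer t.
56 ≤ 28 + 228t ≤ 758 gives t ∈ [1, 3], which is 3 values.

3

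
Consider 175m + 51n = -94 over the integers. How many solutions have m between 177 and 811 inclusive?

gcd(175, 51):
  175 = 3×51 + 22
  51 = 2×22 + 7
  22 = 3×7 + 1
  7 = 7×1
so gcd(175, 51) = 1.
Back-substitute for Bézout coefficients:
  1 = 22 - 3×7
  ... = 175×(7) + 51×(-24)
Scale by -94: particular solution (-658, 2256); reduce m mod 51: (5, -19).
General solution: m = 5 + 51t, n = -19 - 175t for integer t.
177 ≤ 5 + 51t ≤ 811 gives t ∈ [4, 15], which is 12 values.

12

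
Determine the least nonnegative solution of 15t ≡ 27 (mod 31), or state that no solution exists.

gcd(31, 15):
  31 = 2×15 + 1
  15 = 15×1
so gcd(31, 15) = 1.
1 divides 27, so solutions exist.
Back-substitute for Bézout coefficients:
  1 = 31 - 2×15
  ... = 15×(-2) + 31×(1)
So 15×(-2) ≡ 1 (mod 31); multiply by 27: t ≡ -54 (mod 31).
Smallest nonnegative: t = -54 mod 31 = 8.

8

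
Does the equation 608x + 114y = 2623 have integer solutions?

no

gcd(608, 114) = 38  (608 = 5·114 + 38, 114 = 3·38).
38 does not divide 2623 (remainder 1), so no integer solutions.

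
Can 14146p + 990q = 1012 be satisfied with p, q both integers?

yes

gcd(14146, 990) = 22.
22 divides 1012, so integer solutions exist.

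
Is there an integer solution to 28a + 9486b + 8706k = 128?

gcd(9486, 28) = 2  (9486 = 338·28 + 22, 28 = 1·22 + 6, 22 = 3·6 + 4, 6 = 1·4 + 2, 4 = 2·2).
gcd(2, 8706) = 2.
2 divides 128, so integer solutions exist.

yes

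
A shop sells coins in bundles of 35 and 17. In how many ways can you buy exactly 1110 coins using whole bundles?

2

Need nonnegative integers with 35j + 17k = 1110.
gcd(35, 17) = 1, and 35·(1) + 17·(-2) = 1.
So (j₀, k₀) = (1110, -2220); general j = 1110 + 17t, k = -2220 - 35t.
j ≥ 0 ⇒ t ≥ -65; k ≥ 0 ⇒ t ≤ -64. That's 2 values of t.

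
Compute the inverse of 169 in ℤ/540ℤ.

gcd(540, 169) = 1  (540 = 3*169 + 33, 169 = 5*33 + 4, 33 = 8*4 + 1, 4 = 4*1).
Back-substituting, 169*(-131) + 540*(41) = 1.
So 169*-131 ≡ 1 (mod 540), and -131 mod 540 = 409.

409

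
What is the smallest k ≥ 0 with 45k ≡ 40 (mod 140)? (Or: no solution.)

gcd(140, 45):
  140 = 3*45 + 5
  45 = 9*5
so gcd(140, 45) = 5.
5 divides 40, so solutions exist.
Back-substitute for Bézout coefficients:
  5 = 140 - 3*45
  ... = 45*(-3) + 140*(1)
So 45*(-3) ≡ 5 (mod 140); multiply by 8: k ≡ -24 (mod 28).
Smallest nonnegative: k = -24 mod 28 = 4.

4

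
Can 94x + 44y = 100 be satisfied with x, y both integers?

yes

gcd(94, 44) = 2  (94 = 2×44 + 6, 44 = 7×6 + 2, 6 = 3×2).
2 divides 100, so integer solutions exist.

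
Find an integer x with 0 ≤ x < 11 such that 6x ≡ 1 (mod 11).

gcd(11, 6) = 1  (11 = 1*6 + 5, 6 = 1*5 + 1, 5 = 5*1).
Back-substituting, 6*(2) + 11*(-1) = 1.
So 6*2 ≡ 1 (mod 11), and 2 mod 11 = 2.

2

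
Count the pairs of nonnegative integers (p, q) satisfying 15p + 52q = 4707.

gcd(52, 15) = 1.
By Bézout, 15×(7) + 52×(-2) = 1.
One solution: (33, 81).
General: p = 33 + 52t, q = 81 - 15t.
p ≥ 0 ⇒ t ≥ 0; q ≥ 0 ⇒ t ≤ 5. So t ∈ [0, 5]: 6 solutions.

6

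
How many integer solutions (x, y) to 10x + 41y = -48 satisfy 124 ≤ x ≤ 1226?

27

gcd(41, 10):
  41 = 4*10 + 1
  10 = 10*1
so gcd(41, 10) = 1.
Back-substitute for Bézout coefficients:
  1 = 41 - 4*10
  ... = 10*(-4) + 41*(1)
Scale by -48: particular solution (192, -48); reduce x mod 41: (28, -8).
General solution: x = 28 + 41t, y = -8 - 10t for integer t.
124 ≤ 28 + 41t ≤ 1226 gives t ∈ [3, 29], which is 27 values.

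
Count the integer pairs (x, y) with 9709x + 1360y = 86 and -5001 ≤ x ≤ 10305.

11

gcd(9709, 1360):
  9709 = 7×1360 + 189
  1360 = 7×189 + 37
  189 = 5×37 + 4
  37 = 9×4 + 1
  4 = 4×1
so gcd(9709, 1360) = 1.
Back-substitute for Bézout coefficients:
  1 = 37 - 9×4
  ... = 9709×(-331) + 1360×(2363)
Scale by 86: particular solution (-28466, 203218); reduce x mod 1360: (94, -671).
General solution: x = 94 + 1360t, y = -671 - 9709t for integer t.
-5001 ≤ 94 + 1360t ≤ 10305 gives t ∈ [-3, 7], which is 11 values.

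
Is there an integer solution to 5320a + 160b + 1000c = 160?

yes

gcd(5320, 160) = 40  (5320 = 33*160 + 40, 160 = 4*40).
gcd(40, 1000) = 40.
40 divides 160, so integer solutions exist.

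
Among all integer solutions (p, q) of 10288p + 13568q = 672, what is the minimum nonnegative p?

430

gcd(13568, 10288) = 16.
16 divides 672, so solutions exist.
By Bézout, 10288*(91) + 13568*(-69) = 16.
Scale by 672/16 = 42: (p₀, q₀) = (3822, -2898).
General solution: p = 3822 + 848t, q = -2898 - 643t for integer t.
p ≥ 0: smallest is 3822 mod 848 = 430 (at t = -4), with q = -326.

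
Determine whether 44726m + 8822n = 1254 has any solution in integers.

gcd(44726, 8822) = 22  (44726 = 5*8822 + 616, 8822 = 14*616 + 198, 616 = 3*198 + 22, 198 = 9*22).
22 divides 1254, so integer solutions exist.

yes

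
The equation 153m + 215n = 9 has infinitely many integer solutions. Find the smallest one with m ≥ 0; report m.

38

gcd(215, 153) = 1  (215 = 1·153 + 62, 153 = 2·62 + 29, 62 = 2·29 + 4, 29 = 7·4 + 1, 4 = 4·1).
1 divides 9, so solutions exist.
Back-substituting, 153·(52) + 215·(-37) = 1.
Scale by 9/1 = 9: (m₀, n₀) = (468, -333).
General solution: m = 468 + 215t, n = -333 - 153t for integer t.
m ≥ 0: smallest is 468 mod 215 = 38 (at t = -2), with n = -27.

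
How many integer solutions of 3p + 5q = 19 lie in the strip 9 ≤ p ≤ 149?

gcd(5, 3) = 1.
By Bézout, 3×(2) + 5×(-1) = 1.
Particular solution: (3, 2).
General solution: p = 3 + 5t, q = 2 - 3t for integer t.
9 ≤ 3 + 5t ≤ 149 gives t ∈ [2, 29], which is 28 values.

28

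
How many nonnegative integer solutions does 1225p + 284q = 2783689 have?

8

gcd(1225, 284):
  1225 = 4·284 + 89
  284 = 3·89 + 17
  89 = 5·17 + 4
  17 = 4·4 + 1
  4 = 4·1
so gcd(1225, 284) = 1.
Back-substitute for Bézout coefficients:
  1 = 17 - 4·4
  ... = 1225·(-67) + 284·(289)
Scale by 2783689: one solution is (-186507163, 804486121). Reduce p mod 284: (181, 9021).
General: p = 181 + 284t, q = 9021 - 1225t.
p ≥ 0 ⇒ t ≥ 0; q ≥ 0 ⇒ t ≤ 7. So t ∈ [0, 7]: 8 solutions.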